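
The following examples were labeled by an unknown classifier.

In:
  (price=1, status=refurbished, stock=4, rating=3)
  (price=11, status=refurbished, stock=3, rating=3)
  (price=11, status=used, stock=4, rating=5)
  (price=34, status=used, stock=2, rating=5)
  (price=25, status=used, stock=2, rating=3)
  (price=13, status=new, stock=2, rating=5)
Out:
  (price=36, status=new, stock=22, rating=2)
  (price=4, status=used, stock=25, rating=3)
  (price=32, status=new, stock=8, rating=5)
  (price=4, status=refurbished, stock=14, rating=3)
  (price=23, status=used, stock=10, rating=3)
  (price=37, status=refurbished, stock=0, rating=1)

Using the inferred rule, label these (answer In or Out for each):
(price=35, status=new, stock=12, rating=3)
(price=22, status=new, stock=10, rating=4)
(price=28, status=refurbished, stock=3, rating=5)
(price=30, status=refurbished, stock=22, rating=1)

Out, Out, In, Out

The simplest hypothesis consistent with all the labels is: stock ≥ 2 AND stock ≤ 4.
Out: (price=35, status=new, stock=12, rating=3), since stock = 12. Out: (price=22, status=new, stock=10, rating=4), since stock = 10. In: (price=28, status=refurbished, stock=3, rating=5), since stock = 3. Out: (price=30, status=refurbished, stock=22, rating=1), since stock = 22.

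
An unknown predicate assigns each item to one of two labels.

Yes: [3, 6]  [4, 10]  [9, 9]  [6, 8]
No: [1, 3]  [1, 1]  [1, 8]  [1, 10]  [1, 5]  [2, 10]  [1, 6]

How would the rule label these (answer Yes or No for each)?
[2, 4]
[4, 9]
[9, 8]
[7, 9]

The simplest hypothesis consistent with all the labels is: first ≥ 3.
[2, 4] → first 2 → No.
[4, 9] → first 4 → Yes.
[9, 8] → first 9 → Yes.
[7, 9] → first 7 → Yes.

No, Yes, Yes, Yes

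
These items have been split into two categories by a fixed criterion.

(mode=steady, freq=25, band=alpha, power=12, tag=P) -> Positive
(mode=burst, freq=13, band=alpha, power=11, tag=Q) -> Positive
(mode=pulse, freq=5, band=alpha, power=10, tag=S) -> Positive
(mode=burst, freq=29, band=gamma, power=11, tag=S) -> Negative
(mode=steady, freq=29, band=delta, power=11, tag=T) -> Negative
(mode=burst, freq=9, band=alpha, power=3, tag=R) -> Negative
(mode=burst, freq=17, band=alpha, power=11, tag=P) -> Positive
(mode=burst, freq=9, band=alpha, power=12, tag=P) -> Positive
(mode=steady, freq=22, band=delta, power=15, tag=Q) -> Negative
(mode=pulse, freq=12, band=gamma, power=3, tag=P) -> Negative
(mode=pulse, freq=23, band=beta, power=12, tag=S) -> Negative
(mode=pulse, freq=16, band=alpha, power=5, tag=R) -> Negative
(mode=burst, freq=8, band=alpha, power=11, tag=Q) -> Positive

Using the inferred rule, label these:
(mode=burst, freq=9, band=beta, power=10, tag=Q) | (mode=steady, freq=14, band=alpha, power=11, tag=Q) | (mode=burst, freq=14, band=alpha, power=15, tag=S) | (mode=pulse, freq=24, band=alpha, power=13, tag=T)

Negative, Positive, Positive, Positive

All 'Positive' examples share one property — band is alpha AND power ≥ 10 — and every 'Negative' example lacks it.
(mode=burst, freq=9, band=beta, power=10, tag=Q) — band is beta, power = 10, hence Negative. (mode=steady, freq=14, band=alpha, power=11, tag=Q) — band is alpha, power = 11, hence Positive. (mode=burst, freq=14, band=alpha, power=15, tag=S) — band is alpha, power = 15, hence Positive. (mode=pulse, freq=24, band=alpha, power=13, tag=T) — band is alpha, power = 13, hence Positive.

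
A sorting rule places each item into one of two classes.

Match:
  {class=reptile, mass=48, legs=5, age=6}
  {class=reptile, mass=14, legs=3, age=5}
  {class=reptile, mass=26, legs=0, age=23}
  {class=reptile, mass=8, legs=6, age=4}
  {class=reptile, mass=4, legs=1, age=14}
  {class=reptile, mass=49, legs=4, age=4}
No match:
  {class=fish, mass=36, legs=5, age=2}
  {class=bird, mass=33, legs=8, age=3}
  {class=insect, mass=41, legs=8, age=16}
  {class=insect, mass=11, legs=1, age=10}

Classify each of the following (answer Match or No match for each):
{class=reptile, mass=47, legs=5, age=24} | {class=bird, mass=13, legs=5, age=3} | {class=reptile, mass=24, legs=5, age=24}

The classifier is using: class is reptile.

Match, No match, Match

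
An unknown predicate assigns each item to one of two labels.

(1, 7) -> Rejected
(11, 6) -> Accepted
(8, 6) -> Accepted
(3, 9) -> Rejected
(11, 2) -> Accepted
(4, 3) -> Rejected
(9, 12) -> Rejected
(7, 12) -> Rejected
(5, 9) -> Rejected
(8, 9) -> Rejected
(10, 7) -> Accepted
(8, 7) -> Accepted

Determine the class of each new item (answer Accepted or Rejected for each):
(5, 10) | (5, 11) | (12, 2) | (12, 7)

The simplest hypothesis consistent with all the labels is: first > second AND sum ≥ 8.
(5, 10): 5 < 10, 5+10 = 15 — fails the rule, so Rejected. (5, 11): 5 < 11, 5+11 = 16 — fails the rule, so Rejected. (12, 2): 12 > 2, 12+2 = 14 — satisfies this, so Accepted. (12, 7): 12 > 7, 12+7 = 19 — satisfies this, so Accepted.

Rejected, Rejected, Accepted, Accepted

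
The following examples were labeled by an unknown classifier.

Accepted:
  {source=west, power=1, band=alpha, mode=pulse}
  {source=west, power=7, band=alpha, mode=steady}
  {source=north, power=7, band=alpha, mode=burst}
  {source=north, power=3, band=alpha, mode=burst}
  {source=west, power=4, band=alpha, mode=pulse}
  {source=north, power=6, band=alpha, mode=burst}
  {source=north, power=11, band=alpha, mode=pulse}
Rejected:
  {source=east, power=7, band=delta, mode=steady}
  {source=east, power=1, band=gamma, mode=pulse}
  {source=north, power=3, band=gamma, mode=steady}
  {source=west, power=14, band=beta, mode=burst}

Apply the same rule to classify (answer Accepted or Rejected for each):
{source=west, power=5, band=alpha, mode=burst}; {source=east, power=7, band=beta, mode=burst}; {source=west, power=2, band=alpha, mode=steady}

Accepted, Rejected, Accepted

The distinguishing property — band is alpha — holds for all the 'Accepted' cases and none of the 'Rejected' cases.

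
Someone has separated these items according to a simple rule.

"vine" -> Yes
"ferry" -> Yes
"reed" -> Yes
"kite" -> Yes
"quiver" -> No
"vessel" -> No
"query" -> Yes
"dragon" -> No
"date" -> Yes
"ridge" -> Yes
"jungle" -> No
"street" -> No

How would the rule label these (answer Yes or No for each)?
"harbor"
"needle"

No, No

'Yes' ⟺ length ≤ 5.
"harbor": No (length 6). "needle": No (length 6).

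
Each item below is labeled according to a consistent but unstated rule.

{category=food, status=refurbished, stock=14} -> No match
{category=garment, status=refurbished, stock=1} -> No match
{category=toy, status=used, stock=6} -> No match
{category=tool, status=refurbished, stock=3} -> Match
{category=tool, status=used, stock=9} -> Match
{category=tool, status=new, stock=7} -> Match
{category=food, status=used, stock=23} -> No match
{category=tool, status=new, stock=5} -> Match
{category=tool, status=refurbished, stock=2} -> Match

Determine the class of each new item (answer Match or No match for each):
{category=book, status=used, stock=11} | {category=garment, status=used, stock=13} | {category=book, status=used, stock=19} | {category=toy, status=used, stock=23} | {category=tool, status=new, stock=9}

Comparing the two groups points to one rule — category is tool.
No match: {category=book, status=used, stock=11}, since category is book.
No match: {category=garment, status=used, stock=13}, since category is garment.
No match: {category=book, status=used, stock=19}, since category is book.
No match: {category=toy, status=used, stock=23}, since category is toy.
Match: {category=tool, status=new, stock=9}, since category is tool.

No match, No match, No match, No match, Match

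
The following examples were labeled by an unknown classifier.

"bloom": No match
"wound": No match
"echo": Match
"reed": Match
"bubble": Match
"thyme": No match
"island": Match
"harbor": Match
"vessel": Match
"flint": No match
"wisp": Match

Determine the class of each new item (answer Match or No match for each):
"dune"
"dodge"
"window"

The distinguishing property — even length — holds for all the 'Match' cases and none of the 'No match' cases.

Match, No match, Match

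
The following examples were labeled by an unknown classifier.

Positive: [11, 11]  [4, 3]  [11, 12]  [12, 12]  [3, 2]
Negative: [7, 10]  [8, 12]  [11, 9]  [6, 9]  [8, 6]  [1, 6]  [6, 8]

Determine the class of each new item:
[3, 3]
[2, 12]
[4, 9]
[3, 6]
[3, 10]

All 'Positive' examples share one property — |first − second| ≤ 1 — and every 'Negative' example lacks it.

Positive, Negative, Negative, Negative, Negative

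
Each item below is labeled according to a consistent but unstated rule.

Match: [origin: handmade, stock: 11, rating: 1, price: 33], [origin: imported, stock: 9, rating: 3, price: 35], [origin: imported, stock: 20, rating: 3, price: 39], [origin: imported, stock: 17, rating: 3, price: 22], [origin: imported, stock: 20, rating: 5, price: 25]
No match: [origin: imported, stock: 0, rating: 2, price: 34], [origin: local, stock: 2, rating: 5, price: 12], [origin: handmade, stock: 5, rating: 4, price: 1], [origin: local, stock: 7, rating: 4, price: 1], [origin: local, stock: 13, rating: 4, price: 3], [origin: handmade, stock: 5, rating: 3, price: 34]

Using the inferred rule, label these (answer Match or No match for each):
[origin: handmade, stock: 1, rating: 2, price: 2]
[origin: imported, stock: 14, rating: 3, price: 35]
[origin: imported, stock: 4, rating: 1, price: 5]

No match, Match, No match

The common property of the 'Match' items is: stock ≥ 7 AND price ≥ 12. No 'No match' item has it.
[origin: handmade, stock: 1, rating: 2, price: 2]: No match (stock = 1, price = 2).
[origin: imported, stock: 14, rating: 3, price: 35]: Match (stock = 14, price = 35).
[origin: imported, stock: 4, rating: 1, price: 5]: No match (stock = 4, price = 5).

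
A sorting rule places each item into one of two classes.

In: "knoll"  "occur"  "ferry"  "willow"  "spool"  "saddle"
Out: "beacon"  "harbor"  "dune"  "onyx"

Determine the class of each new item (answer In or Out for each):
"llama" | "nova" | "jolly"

In, Out, In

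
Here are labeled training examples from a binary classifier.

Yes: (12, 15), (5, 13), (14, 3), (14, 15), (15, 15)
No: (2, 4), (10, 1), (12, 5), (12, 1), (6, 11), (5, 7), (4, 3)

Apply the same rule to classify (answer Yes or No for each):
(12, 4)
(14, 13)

The classifier is using: max ≥ 13.
(12, 4) — max 12, hence No. (14, 13) — max 14, hence Yes.

No, Yes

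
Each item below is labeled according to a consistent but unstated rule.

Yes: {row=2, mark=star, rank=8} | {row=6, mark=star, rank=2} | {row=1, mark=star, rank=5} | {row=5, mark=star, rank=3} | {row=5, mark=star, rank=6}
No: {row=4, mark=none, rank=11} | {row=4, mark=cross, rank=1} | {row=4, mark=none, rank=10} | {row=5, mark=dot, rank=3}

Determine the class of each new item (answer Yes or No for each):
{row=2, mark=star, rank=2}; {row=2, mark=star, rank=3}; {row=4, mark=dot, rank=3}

A rule that fits every label: mark is star — true of each 'Yes' example, false of each 'No' one.

Yes, Yes, No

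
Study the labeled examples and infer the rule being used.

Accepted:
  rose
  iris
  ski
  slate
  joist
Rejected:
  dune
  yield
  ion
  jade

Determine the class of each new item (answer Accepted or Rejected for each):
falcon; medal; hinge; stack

Rejected, Rejected, Rejected, Accepted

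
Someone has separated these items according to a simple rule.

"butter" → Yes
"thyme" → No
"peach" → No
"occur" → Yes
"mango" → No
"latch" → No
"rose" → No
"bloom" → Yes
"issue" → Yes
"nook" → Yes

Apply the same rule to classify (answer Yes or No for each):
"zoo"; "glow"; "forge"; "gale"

Yes, No, No, No

The distinguishing property — has a double letter — holds for all the 'Yes' cases and none of the 'No' cases.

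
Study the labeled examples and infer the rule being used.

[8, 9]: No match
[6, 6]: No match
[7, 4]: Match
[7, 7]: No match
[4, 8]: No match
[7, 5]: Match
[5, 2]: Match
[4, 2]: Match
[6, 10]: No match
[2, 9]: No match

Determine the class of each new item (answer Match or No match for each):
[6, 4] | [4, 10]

Match, No match

Every 'Match' example satisfies: first > second. None of the 'No match' examples do.
[6, 4]: 6 > 4, passes → Match. [4, 10]: 4 < 10, lacks this property → No match.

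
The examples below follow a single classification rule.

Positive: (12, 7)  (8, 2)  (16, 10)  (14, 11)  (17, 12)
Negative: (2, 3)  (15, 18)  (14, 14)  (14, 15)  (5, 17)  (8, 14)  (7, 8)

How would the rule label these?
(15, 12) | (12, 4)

The classifier is using: first > second.
(15, 12): 15 > 12, passes → Positive. (12, 4): 12 > 4, passes → Positive.

Positive, Positive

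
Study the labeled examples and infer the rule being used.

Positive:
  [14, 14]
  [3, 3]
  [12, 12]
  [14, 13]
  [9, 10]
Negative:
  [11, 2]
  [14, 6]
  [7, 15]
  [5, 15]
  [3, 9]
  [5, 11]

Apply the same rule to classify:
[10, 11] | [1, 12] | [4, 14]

Positive, Negative, Negative

The classifier is using: |first − second| ≤ 1.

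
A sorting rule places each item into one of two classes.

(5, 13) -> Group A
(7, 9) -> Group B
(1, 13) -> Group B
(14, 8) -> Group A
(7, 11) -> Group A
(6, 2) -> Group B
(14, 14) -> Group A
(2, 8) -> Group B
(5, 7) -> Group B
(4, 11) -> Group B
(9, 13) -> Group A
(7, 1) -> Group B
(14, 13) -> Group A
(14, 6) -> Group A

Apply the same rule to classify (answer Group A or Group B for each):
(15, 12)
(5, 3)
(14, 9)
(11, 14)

Group A, Group B, Group A, Group A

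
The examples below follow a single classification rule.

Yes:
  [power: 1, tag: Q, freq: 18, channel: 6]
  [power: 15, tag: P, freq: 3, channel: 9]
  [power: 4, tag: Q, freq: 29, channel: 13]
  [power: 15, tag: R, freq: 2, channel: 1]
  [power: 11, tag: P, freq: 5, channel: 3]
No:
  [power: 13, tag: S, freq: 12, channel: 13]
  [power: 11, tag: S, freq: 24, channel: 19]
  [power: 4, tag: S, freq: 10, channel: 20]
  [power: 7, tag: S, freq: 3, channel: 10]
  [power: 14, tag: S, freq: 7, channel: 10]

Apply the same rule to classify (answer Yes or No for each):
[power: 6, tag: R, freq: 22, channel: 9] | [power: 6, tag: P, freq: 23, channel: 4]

The pattern is that an item is 'Yes' exactly when: tag is not S.
[power: 6, tag: R, freq: 22, channel: 9]: tag is R — passes, so Yes. [power: 6, tag: P, freq: 23, channel: 4]: tag is P — passes, so Yes.

Yes, Yes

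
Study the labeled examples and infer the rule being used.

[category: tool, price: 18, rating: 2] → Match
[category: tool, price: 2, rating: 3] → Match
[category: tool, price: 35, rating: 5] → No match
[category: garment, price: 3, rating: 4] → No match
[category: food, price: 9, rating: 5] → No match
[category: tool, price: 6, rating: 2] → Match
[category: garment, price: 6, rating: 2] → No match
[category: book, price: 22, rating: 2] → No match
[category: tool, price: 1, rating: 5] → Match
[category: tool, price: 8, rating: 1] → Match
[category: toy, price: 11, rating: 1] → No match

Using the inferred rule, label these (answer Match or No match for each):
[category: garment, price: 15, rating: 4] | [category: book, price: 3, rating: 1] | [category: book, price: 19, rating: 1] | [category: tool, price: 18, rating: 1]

No match, No match, No match, Match

The rule appears to be: category is tool AND price ≤ 18.
No match: [category: garment, price: 15, rating: 4], since category is garment, price = 15.
No match: [category: book, price: 3, rating: 1], since category is book, price = 3.
No match: [category: book, price: 19, rating: 1], since category is book, price = 19.
Match: [category: tool, price: 18, rating: 1], since category is tool, price = 18.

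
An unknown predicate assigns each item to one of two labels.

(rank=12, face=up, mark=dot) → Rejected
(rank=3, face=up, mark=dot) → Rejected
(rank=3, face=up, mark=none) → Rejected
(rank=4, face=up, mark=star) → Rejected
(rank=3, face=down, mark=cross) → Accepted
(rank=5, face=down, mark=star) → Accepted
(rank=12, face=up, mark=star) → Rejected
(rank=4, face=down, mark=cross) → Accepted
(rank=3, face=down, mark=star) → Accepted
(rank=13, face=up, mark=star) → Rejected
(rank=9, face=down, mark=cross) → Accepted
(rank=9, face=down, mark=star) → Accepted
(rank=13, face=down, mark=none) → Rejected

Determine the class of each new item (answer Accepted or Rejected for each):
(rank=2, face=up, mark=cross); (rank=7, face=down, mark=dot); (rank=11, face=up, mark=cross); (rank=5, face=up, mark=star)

Rejected, Accepted, Rejected, Rejected

Every 'Accepted' example satisfies: face is down AND rank ≤ 9. None of the 'Rejected' examples do.
(rank=2, face=up, mark=cross): face is up, rank = 2, doesn't match → Rejected.
(rank=7, face=down, mark=dot): face is down, rank = 7, checks out → Accepted.
(rank=11, face=up, mark=cross): face is up, rank = 11, doesn't match → Rejected.
(rank=5, face=up, mark=star): face is up, rank = 5, doesn't match → Rejected.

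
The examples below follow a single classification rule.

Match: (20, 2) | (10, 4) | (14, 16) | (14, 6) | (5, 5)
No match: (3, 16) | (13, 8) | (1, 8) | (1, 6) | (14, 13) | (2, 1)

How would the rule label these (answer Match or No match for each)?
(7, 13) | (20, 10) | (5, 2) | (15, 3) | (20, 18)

Match, Match, No match, Match, Match

The distinguishing property — sum is even — holds for all the 'Match' cases and none of the 'No match' cases.
(7, 13) — 7+13 = 20, hence Match.
(20, 10) — 20+10 = 30, hence Match.
(5, 2) — 5+2 = 7, hence No match.
(15, 3) — 15+3 = 18, hence Match.
(20, 18) — 20+18 = 38, hence Match.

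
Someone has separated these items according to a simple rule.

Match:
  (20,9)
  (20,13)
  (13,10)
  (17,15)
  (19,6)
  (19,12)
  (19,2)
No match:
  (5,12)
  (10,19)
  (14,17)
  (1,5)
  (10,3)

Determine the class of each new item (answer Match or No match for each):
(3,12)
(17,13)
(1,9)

No match, Match, No match

A rule that fits every label: first > second AND sum ≥ 17 — true of each 'Match' example, false of each 'No match' one.
(3,12) — 3 < 12, 3+12 = 15, hence No match.
(17,13) — 17 > 13, 17+13 = 30, hence Match.
(1,9) — 1 < 9, 1+9 = 10, hence No match.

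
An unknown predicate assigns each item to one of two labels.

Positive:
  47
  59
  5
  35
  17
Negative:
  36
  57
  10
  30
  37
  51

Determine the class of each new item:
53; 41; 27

Rule: ≡ 2 (mod 3). This holds for each 'Positive' example and fails for each 'Negative' one.
53: Positive (53 mod 3 = 2).
41: Positive (41 mod 3 = 2).
27: Negative (27 mod 3 = 0).

Positive, Positive, Negative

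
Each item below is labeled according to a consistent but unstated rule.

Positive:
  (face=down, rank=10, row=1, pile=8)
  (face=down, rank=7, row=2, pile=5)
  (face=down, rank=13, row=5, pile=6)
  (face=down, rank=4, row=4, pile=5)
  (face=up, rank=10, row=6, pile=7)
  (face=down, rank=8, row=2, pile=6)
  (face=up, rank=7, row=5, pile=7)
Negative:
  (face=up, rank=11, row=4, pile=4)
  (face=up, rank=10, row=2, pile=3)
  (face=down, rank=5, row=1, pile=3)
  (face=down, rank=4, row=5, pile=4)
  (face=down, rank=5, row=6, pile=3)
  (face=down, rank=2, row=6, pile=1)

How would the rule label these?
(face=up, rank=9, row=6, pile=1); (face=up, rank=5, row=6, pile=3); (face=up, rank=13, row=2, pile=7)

Negative, Negative, Positive

The rule appears to be: pile ≥ 5.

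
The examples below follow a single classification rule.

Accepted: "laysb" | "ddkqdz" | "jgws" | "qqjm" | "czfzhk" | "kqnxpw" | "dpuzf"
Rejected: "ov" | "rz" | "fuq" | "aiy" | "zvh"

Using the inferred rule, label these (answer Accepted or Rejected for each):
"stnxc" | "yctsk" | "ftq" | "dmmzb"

Accepted, Accepted, Rejected, Accepted

Every 'Accepted' example satisfies: length ≥ 4. None of the 'Rejected' examples do.
Accepted: "stnxc", since length 5.
Accepted: "yctsk", since length 5.
Rejected: "ftq", since length 3.
Accepted: "dmmzb", since length 5.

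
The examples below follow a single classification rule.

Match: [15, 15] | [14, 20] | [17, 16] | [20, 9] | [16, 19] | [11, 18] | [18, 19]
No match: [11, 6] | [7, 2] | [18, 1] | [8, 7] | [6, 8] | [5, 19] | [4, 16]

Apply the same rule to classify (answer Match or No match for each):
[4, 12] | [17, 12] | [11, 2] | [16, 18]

No match, Match, No match, Match

One predicate separates the groups cleanly: sum ≥ 29.
[4, 12]: No match (4+12 = 16). [17, 12]: Match (17+12 = 29). [11, 2]: No match (11+2 = 13). [16, 18]: Match (16+18 = 34).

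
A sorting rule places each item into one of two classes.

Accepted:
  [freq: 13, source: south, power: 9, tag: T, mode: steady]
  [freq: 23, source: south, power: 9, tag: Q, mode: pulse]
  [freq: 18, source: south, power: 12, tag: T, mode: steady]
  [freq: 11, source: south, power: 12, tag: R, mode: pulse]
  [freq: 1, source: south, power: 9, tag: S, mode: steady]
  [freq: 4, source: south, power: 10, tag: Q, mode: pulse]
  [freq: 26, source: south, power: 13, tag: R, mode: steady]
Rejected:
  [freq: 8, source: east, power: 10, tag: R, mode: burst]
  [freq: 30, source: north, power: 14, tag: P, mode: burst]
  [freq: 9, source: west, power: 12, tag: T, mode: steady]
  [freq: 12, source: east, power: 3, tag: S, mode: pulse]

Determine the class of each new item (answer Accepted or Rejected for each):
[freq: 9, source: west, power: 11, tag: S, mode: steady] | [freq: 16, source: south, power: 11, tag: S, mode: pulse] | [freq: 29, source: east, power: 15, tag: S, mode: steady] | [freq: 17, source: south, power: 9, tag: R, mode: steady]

One predicate separates the groups cleanly: source is south.

Rejected, Accepted, Rejected, Accepted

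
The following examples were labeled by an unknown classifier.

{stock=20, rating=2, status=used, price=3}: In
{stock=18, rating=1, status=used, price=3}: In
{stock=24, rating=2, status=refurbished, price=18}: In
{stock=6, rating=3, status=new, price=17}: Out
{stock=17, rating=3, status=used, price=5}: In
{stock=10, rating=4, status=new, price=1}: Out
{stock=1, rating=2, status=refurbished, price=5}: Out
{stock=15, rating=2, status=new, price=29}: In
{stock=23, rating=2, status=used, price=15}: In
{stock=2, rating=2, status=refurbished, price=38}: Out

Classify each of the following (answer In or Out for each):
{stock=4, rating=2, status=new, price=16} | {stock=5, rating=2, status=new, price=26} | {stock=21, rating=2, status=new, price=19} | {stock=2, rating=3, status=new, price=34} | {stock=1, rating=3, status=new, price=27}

Out, Out, In, Out, Out

All 'In' examples share one property — stock ≥ 15 — and every 'Out' example lacks it.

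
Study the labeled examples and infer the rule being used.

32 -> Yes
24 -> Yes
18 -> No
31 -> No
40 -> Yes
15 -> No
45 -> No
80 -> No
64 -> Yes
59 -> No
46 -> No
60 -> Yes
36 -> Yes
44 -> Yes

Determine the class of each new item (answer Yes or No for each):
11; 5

No, No

One predicate separates the groups cleanly: multiple of 4 AND at most 64.
11: 11 = 4·2 + 3, 11 ≤ 64, doesn't qualify → No.
5: 5 = 4·1 + 1, 5 ≤ 64, doesn't qualify → No.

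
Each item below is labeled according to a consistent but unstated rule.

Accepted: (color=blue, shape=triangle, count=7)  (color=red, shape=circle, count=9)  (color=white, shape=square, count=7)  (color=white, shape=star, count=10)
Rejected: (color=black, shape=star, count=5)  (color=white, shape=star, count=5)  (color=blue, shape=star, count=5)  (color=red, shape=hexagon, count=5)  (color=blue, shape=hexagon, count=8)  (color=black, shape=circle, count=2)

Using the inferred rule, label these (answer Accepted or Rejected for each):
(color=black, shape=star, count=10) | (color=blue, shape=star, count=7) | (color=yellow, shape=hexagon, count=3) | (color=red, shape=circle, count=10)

The simplest hypothesis consistent with all the labels is: count = 7 OR count ≥ 9.
(color=black, shape=star, count=10): Accepted (count = 10). (color=blue, shape=star, count=7): Accepted (count = 7). (color=yellow, shape=hexagon, count=3): Rejected (count = 3). (color=red, shape=circle, count=10): Accepted (count = 10).

Accepted, Accepted, Rejected, Accepted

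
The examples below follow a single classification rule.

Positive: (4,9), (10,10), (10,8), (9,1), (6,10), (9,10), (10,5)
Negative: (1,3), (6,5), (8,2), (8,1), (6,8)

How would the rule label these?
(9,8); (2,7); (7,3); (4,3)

One predicate separates the groups cleanly: max ≥ 9.

Positive, Negative, Negative, Negative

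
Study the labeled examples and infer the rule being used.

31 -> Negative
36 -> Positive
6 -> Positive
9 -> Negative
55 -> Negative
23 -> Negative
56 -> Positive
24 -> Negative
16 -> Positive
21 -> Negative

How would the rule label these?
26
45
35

One predicate separates the groups cleanly: ends in digit 6.
Positive: 26, since last digit 6. Negative: 45, since last digit 5. Negative: 35, since last digit 5.

Positive, Negative, Negative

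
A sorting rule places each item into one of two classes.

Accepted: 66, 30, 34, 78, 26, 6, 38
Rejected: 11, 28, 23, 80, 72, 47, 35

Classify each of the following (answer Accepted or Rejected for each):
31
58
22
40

Rejected, Accepted, Accepted, Rejected

The rule appears to be: ≡ 2 (mod 4).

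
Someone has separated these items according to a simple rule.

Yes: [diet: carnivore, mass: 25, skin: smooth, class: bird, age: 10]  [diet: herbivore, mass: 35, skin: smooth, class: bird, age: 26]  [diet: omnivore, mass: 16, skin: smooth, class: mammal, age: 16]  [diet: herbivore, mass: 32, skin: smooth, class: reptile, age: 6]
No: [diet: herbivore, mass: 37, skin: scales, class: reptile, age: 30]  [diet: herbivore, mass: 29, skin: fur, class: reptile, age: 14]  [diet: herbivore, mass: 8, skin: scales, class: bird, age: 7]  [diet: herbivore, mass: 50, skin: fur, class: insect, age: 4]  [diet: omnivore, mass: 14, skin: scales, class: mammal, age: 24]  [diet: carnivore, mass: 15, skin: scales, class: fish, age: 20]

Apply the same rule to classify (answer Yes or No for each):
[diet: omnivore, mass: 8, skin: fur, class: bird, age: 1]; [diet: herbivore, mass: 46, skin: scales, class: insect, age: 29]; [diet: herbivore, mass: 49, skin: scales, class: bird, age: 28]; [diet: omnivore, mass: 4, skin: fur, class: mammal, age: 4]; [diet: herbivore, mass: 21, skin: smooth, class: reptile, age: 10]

A rule that fits every label: skin is smooth — true of each 'Yes' example, false of each 'No' one.

No, No, No, No, Yes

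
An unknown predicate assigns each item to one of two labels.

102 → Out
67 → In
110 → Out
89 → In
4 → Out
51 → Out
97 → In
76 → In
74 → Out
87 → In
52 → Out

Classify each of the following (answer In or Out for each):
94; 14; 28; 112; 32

In, Out, Out, Out, Out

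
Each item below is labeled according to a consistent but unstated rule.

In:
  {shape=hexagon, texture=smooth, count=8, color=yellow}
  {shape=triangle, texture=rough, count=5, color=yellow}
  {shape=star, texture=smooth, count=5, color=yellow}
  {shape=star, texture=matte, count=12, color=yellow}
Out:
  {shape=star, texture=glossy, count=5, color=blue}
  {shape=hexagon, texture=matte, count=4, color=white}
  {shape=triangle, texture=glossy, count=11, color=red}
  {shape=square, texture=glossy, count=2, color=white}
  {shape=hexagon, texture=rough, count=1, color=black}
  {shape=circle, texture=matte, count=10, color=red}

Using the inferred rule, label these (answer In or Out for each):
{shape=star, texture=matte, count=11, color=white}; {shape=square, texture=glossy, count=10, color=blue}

Out, Out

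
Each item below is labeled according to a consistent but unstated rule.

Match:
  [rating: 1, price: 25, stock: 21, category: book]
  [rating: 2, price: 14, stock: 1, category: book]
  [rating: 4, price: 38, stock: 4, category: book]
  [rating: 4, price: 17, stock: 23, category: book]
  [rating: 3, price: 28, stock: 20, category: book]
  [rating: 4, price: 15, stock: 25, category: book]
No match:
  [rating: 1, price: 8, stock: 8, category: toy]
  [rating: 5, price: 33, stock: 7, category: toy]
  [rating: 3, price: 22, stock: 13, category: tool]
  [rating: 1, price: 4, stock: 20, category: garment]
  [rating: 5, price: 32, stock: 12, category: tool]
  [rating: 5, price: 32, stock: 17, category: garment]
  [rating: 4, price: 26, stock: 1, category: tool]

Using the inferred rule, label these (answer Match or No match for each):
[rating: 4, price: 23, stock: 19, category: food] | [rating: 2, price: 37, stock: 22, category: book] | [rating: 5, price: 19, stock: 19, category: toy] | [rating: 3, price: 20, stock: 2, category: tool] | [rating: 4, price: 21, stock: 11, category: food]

No match, Match, No match, No match, No match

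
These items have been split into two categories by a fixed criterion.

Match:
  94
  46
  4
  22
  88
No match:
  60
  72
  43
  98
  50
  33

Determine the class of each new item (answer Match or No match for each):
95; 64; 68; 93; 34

The classifier is using: ≡ 4 (mod 6).
95 — 95 mod 6 = 5, hence No match.
64 — 64 mod 6 = 4, hence Match.
68 — 68 mod 6 = 2, hence No match.
93 — 93 mod 6 = 3, hence No match.
34 — 34 mod 6 = 4, hence Match.

No match, Match, No match, No match, Match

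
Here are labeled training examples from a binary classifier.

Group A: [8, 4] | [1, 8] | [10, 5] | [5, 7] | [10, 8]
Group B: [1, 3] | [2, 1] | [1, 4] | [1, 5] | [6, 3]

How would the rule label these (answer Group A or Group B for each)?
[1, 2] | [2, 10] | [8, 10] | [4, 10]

Group B, Group A, Group A, Group A

The classifier is using: max ≥ 7.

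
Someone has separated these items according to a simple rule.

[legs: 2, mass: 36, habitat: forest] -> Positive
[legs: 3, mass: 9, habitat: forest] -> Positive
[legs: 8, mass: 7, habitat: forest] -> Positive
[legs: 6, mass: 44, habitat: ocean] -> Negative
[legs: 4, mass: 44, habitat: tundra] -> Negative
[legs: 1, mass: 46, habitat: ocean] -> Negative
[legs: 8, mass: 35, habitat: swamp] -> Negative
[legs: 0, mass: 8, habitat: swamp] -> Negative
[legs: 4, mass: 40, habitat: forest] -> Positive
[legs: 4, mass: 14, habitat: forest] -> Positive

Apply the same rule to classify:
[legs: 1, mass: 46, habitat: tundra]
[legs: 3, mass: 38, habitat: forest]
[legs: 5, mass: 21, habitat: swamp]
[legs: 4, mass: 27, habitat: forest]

Negative, Positive, Negative, Positive

Every 'Positive' example satisfies: habitat is forest. None of the 'Negative' examples do.
Negative: [legs: 1, mass: 46, habitat: tundra], since habitat is tundra.
Positive: [legs: 3, mass: 38, habitat: forest], since habitat is forest.
Negative: [legs: 5, mass: 21, habitat: swamp], since habitat is swamp.
Positive: [legs: 4, mass: 27, habitat: forest], since habitat is forest.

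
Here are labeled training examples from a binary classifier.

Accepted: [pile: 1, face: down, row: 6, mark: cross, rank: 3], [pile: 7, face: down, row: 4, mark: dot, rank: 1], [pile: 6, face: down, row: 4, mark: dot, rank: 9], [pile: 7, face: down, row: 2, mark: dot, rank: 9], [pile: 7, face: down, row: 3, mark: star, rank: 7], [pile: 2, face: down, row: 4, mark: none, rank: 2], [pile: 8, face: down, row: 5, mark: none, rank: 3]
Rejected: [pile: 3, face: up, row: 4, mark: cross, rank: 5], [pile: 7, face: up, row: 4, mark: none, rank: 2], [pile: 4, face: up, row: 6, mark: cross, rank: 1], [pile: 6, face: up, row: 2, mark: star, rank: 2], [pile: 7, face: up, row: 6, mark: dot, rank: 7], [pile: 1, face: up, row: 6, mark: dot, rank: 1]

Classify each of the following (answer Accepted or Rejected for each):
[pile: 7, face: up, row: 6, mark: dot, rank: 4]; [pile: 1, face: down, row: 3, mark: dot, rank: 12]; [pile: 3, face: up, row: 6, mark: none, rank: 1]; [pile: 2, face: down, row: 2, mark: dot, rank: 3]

Rejected, Accepted, Rejected, Accepted

Comparing the two groups points to one rule — face is down.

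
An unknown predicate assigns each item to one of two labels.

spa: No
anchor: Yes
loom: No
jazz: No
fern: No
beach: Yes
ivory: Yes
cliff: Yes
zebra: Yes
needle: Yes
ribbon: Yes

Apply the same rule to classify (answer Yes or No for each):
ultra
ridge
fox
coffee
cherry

Yes, Yes, No, Yes, Yes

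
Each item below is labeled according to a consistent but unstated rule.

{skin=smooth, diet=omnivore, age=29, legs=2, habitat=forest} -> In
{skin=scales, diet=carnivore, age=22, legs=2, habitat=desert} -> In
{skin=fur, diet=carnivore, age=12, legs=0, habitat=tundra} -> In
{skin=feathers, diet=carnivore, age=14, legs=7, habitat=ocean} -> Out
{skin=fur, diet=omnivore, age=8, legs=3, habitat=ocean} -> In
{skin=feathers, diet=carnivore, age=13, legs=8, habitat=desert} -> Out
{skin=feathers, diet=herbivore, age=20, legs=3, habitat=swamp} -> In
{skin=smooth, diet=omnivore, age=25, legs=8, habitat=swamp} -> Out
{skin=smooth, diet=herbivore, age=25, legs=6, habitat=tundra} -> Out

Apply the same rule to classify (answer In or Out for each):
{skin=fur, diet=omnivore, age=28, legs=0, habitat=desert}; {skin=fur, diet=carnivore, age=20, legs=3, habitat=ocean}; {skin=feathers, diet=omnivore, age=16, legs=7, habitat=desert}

'In' ⟺ legs ≤ 3.
{skin=fur, diet=omnivore, age=28, legs=0, habitat=desert} — legs = 0, hence In. {skin=fur, diet=carnivore, age=20, legs=3, habitat=ocean} — legs = 3, hence In. {skin=feathers, diet=omnivore, age=16, legs=7, habitat=desert} — legs = 7, hence Out.

In, In, Out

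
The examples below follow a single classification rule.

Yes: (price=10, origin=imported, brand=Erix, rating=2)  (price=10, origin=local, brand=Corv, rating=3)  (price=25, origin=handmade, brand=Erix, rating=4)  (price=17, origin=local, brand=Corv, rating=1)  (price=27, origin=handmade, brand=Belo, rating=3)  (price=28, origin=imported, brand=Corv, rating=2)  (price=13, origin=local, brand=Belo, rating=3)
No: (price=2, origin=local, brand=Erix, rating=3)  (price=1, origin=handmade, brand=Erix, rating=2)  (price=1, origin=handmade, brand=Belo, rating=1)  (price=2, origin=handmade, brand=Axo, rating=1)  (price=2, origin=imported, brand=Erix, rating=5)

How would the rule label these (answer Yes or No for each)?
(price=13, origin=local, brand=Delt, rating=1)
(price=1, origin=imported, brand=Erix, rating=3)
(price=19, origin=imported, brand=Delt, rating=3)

One predicate separates the groups cleanly: price ≥ 10.
(price=13, origin=local, brand=Delt, rating=1) — price = 13, hence Yes. (price=1, origin=imported, brand=Erix, rating=3) — price = 1, hence No. (price=19, origin=imported, brand=Delt, rating=3) — price = 19, hence Yes.

Yes, No, Yes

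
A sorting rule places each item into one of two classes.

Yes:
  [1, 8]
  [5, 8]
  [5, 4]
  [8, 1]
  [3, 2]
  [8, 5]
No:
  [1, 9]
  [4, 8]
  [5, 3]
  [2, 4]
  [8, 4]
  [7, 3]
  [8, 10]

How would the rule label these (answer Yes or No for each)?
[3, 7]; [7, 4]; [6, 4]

A rule that fits every label: sum is odd — true of each 'Yes' example, false of each 'No' one.
[3, 7] — 3+7 = 10, hence No.
[7, 4] — 7+4 = 11, hence Yes.
[6, 4] — 6+4 = 10, hence No.

No, Yes, No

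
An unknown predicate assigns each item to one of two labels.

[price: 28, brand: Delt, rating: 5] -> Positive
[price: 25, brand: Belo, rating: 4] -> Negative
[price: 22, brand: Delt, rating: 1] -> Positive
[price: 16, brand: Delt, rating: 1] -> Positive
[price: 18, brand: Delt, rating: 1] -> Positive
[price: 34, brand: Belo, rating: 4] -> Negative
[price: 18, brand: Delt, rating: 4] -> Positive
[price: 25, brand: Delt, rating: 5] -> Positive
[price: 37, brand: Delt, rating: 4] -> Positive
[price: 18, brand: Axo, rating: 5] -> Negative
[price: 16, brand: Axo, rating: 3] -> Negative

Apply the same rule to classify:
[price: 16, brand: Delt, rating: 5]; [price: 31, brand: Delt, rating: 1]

Positive, Positive

Every 'Positive' example satisfies: brand is Delt. None of the 'Negative' examples do.
Positive: [price: 16, brand: Delt, rating: 5], since brand is Delt.
Positive: [price: 31, brand: Delt, rating: 1], since brand is Delt.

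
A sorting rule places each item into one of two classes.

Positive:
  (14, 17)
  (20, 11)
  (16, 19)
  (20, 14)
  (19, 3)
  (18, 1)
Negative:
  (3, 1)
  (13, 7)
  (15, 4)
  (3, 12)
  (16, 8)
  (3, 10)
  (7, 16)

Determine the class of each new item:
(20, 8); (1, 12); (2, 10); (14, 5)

Positive, Negative, Negative, Negative

Every 'Positive' example satisfies: max ≥ 17. None of the 'Negative' examples do.
(20, 8) — max 20, hence Positive. (1, 12) — max 12, hence Negative. (2, 10) — max 10, hence Negative. (14, 5) — max 14, hence Negative.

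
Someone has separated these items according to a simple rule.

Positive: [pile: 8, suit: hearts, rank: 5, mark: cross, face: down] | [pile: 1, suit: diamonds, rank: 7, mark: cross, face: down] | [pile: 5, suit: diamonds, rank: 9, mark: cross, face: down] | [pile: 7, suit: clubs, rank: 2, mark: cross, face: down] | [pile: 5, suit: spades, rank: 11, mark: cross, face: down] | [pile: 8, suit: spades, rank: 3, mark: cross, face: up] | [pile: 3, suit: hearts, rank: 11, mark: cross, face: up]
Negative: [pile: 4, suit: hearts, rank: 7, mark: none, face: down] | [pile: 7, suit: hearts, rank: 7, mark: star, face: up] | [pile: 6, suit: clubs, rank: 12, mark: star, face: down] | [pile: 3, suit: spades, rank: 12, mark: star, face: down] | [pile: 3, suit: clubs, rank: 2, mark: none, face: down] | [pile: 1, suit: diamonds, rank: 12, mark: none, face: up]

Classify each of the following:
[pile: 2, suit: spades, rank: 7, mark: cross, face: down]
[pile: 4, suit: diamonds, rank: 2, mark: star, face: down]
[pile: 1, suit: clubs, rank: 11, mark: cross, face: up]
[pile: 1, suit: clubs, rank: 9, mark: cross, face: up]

Positive, Negative, Positive, Positive

All 'Positive' examples share one property — mark is cross — and every 'Negative' example lacks it.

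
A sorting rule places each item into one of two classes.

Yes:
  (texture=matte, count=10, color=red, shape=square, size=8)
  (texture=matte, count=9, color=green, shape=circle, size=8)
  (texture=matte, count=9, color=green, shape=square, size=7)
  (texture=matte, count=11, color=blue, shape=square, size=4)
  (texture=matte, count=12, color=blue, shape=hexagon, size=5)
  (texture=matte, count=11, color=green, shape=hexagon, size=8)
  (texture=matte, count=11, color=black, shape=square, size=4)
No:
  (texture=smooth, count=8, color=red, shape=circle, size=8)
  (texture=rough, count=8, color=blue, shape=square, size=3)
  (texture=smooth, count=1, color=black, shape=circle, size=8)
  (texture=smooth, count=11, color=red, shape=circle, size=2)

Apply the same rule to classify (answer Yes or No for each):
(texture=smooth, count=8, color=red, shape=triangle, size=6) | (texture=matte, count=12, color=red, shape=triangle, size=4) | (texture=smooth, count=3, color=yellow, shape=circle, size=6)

The simplest hypothesis consistent with all the labels is: texture is matte.
(texture=smooth, count=8, color=red, shape=triangle, size=6): No (texture is smooth). (texture=matte, count=12, color=red, shape=triangle, size=4): Yes (texture is matte). (texture=smooth, count=3, color=yellow, shape=circle, size=6): No (texture is smooth).

No, Yes, No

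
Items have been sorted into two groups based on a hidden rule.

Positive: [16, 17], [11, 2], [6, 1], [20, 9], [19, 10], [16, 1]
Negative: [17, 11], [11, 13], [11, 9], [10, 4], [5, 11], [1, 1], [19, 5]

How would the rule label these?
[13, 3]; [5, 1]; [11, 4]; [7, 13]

Every 'Positive' example satisfies: sum is odd. None of the 'Negative' examples do.
[13, 3]: 13+3 = 16, doesn't match → Negative. [5, 1]: 5+1 = 6, doesn't match → Negative. [11, 4]: 11+4 = 15, checks out → Positive. [7, 13]: 7+13 = 20, doesn't match → Negative.

Negative, Negative, Positive, Negative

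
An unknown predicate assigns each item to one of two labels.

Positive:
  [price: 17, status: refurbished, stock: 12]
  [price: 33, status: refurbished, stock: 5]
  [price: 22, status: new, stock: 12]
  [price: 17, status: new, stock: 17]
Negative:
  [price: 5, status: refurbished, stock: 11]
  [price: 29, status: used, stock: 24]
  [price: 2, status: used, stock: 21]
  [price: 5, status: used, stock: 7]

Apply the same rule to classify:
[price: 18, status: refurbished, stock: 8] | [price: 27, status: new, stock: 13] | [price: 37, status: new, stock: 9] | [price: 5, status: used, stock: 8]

Every 'Positive' example satisfies: stock ≤ 17 AND price ≥ 17. None of the 'Negative' examples do.
[price: 18, status: refurbished, stock: 8] — stock = 8, price = 18, hence Positive.
[price: 27, status: new, stock: 13] — stock = 13, price = 27, hence Positive.
[price: 37, status: new, stock: 9] — stock = 9, price = 37, hence Positive.
[price: 5, status: used, stock: 8] — stock = 8, price = 5, hence Negative.

Positive, Positive, Positive, Negative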